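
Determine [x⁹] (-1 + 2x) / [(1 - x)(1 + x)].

The denominator gives the recurrence a_n = a_(n−2) for n ≥ 3; the numerator fixes a_0 = -1, a_1 = 2, a_2 = -1.
Iterating: -1, 2, -1, 2, -1, 2, -1, 2, -1, 2, so a_9 = 2.

2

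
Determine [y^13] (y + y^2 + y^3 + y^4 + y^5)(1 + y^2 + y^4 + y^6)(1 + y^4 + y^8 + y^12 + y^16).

(y + y^2 + y^3 + y^4 + y^5) has coefficients 0,1,1,1,1,1 for degrees 0…5.
(1 + y^2 + y^4 + y^6) has coefficients 1,0,1,0,1,0,1,0,0,0,0,0,0,0 for degrees 0…13.
Finally multiplying by (1 + y^4 + y^8 + y^12 + y^16), the product of all factors after the first has coefficients 1,0,1,0,2,0,2,0,2,0,2,0,2,0 for degrees 0…13.
[y^13] = 1·2 + 1·0 + 1·2 + 1·0 + 1·2 = 6.

6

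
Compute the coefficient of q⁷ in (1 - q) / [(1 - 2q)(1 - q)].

128

The denominator gives the recurrence a_n = 3a_(n−1) − 2a_(n−2) for n ≥ 3; the numerator fixes a_0 = 1, a_1 = 2, a_2 = 4.
Iterating: 1, 2, 4, 8, 16, 32, 64, 128, so a_7 = 128.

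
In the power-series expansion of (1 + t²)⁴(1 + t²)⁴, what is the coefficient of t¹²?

(1 + t²)⁴ has coefficients 1,0,4,0,6,0,4,0,1 for degrees 0…8.
(1 + t²)⁴ has coefficients 1,0,4,0,6,0,4,0,1,0,0,0,0 for degrees 0…12.
[t¹²] = 1·0 + 4·0 + 6·1 + 4·4 + 1·6 = 28.

28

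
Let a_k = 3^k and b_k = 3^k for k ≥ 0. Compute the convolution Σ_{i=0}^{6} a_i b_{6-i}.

5103

The convolution is the x^6 coefficient of A(x)B(x).
Σ = 1·729 + 3·243 + 9·81 + 27·27 + 81·9 + 243·3 + 729·1 = 5103.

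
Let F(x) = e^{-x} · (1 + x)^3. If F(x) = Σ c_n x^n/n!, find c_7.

The EGF product rule gives c_7 = Σ_{k_1+k_2=7} C(7; k_1,k_2) · ∏ g_i(k_i), where e^{-x} gives (-1)^k; (1+x)^3 gives the falling factorial (3)_k.
g_1(k) for k = 0…7: 1, -1, 1, -1, 1, -1, 1, -1.
g_2(k) for k = 0…7: 1, 3, 6, 6, 0, 0, 0, 0.
c_7 = Σ_k C(7,k)·g_1(k)·g_2(7−k) = 35·1·6 + 21·(-1)·6 + 7·1·3 + 1·(-1)·1 = 210 − 126 + 21 − 1 = 104.

104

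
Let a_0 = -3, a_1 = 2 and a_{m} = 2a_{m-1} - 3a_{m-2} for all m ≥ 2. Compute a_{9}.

The ordinary generating function has denominator 1 - 2x + 3x^2.
Iterating the recurrence: a_0,…,a_{9} = -3, 2, 13, 20, 1, -58, -119, -64, 229, 650.

650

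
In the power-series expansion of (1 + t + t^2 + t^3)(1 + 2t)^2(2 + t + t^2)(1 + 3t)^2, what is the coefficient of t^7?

(1 + t + t^2 + t^3) has coefficients 1,1,1,1 for degrees 0…3.
(1 + 2t)^2 has coefficients 1,4,4,0,0,0,0,0 for degrees 0…7.
Multiplying by (2 + t + t^2) gives running coefficients 2,9,13,8,4,0,0,0 for degrees 0…7.
Finally multiplying by (1 + 3t)^2, the product of all factors after the first has coefficients 2,21,85,167,169,96,36,0 for degrees 0…7.
[t^7] = 1·0 + 1·36 + 1·96 + 1·169 = 301.

301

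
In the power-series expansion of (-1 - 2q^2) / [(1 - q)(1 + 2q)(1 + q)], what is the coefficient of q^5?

62

Partial fractions give a closed form: a_n = (-1/2)·1^n + (-2)·(-2)^n + (3/2)·(-1)^n.
At n = 5: a_5 = 62.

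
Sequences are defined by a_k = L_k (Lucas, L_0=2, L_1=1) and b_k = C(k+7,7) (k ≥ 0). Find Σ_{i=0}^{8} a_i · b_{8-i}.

This is [x^8] in the product of the two ordinary generating functions.
Σ = 2·6435 + 1·3432 + 3·1716 + 4·792 + 7·330 + 11·120 + 18·36 + 29·8 + 47·1 = 29175.

29175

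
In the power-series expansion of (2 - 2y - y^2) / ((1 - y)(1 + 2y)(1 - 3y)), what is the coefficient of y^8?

7405

The denominator gives the recurrence a_n = 2a_(n−1) + 5a_(n−2) − 6a_(n−3) for n ≥ 3; the numerator fixes a_0 = 2, a_1 = 2, a_2 = 13.
Iterating: 2, 2, 13, 24, 101, 244, 849, 2312, 7405, so a_8 = 7405.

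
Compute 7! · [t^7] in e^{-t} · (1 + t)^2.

The EGF product rule gives c_7 = Σ_{k_1+k_2=7} C(7; k_1,k_2) · ∏ g_i(k_i), where e^{-t} gives (-1)^k; (1+t)^2 gives the falling factorial (2)_k.
g_1(k) for k = 0…7: 1, -1, 1, -1, 1, -1, 1, -1.
g_2(k) for k = 0…7: 1, 2, 2, 0, 0, 0, 0, 0.
c_7 = Σ_k C(7,k)·g_1(k)·g_2(7−k) = 21·(-1)·2 + 7·1·2 + 1·(-1)·1 = −42 + 14 − 1 = -29.

-29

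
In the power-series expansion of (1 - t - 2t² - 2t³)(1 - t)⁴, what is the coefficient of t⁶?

6

(1 - t - 2t² - 2t³) has coefficients 1,-1,-2,-2 for degrees 0…3.
(1 - t)⁴ has coefficients 1,-4,6,-4,1,0,0 for degrees 0…6.
[t⁶] = 1·0 − 1·0 − 2·1 − 2·(-4) = 6.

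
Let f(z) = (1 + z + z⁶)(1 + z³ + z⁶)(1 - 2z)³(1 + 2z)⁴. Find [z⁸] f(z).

-6

(1 + z + z⁶) has coefficients 1,1,0,0,0,0,1 for degrees 0…6.
(1 + z³ + z⁶) has coefficients 1,0,0,1,0,0,1,0,0 for degrees 0…8.
Multiplying by (1 - 2z)³ gives running coefficients 1,-6,12,-7,-6,12,-7,-6,12 for degrees 0…8.
Finally multiplying by (1 + 2z)⁴, the product of all factors after the first has coefficients 1,2,-12,-23,50,84,-87,-78,84 for degrees 0…8.
[z⁸] = 1·84 + 1·(-78) + 1·(-12) = -6.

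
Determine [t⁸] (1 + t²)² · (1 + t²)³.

5

(1 + t²)² has coefficients 1,0,2,0,1 for degrees 0…4.
(1 + t²)³ has coefficients 1,0,3,0,3,0,1,0,0 for degrees 0…8.
[t⁸] = 1·0 + 2·1 + 1·3 = 5.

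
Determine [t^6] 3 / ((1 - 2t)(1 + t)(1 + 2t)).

255

Partial fractions give a closed form: a_n = (1)·2^n + (-1)·(-1)^n + (3)·(-2)^n.
At n = 6: a_6 = 255.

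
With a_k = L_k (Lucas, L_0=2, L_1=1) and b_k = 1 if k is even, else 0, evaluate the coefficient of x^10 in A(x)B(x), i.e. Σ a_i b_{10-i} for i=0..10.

This is [x^10] in the product of the two ordinary generating functions.
Σ = 2·1 + 1·0 + 3·1 + 4·0 + 7·1 + 11·0 + 18·1 + 29·0 + 47·1 + 76·0 + 123·1 = 200.

200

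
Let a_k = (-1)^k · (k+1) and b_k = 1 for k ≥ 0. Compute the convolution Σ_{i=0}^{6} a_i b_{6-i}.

4

This is [x^6] in the product of the two ordinary generating functions.
Σ = 1·1 − 2·1 + 3·1 − 4·1 + 5·1 − 6·1 + 7·1 = 4.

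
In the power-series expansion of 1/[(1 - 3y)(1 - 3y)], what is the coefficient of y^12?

6908733

The denominator gives the recurrence a_n = 6a_(n−1) − 9a_(n−2) for n ≥ 2; the numerator fixes a_0 = 1, a_1 = 6.
Iterating: 1, 6, 27, 108, 405, 1458, 5103, 17496, 59049, 196830, 649539, 2125764, 6908733, so a_12 = 6908733.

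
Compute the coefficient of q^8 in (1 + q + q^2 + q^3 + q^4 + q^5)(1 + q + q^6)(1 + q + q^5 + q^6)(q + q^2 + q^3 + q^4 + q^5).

27

(1 + q + q^2 + q^3 + q^4 + q^5) has coefficients 1,1,1,1,1,1 for degrees 0…5.
(1 + q + q^6) has coefficients 1,1,0,0,0,0,1,0,0 for degrees 0…8.
Multiplying by (1 + q + q^5 + q^6) gives running coefficients 1,2,1,0,0,1,3,2,0 for degrees 0…8.
Finally multiplying by (q + q^2 + q^3 + q^4 + q^5), the product of all factors after the first has coefficients 0,1,3,4,4,4,4,5,6 for degrees 0…8.
[q^8] = 1·6 + 1·5 + 1·4 + 1·4 + 1·4 + 1·4 = 27.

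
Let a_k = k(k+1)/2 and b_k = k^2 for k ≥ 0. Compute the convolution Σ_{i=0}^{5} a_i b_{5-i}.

The convolution is the t^5 coefficient of A(t)B(t).
Σ = 0·25 + 1·16 + 3·9 + 6·4 + 10·1 + 15·0 = 77.

77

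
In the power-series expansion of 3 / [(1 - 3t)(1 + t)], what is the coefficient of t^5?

Partial fractions give a closed form: a_n = (9/4)·3^n + (3/4)·(-1)^n.
At n = 5: a_5 = 546.

546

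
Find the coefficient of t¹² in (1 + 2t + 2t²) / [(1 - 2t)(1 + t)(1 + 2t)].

5461

Partial fractions give a closed form: a_n = (5/6)·2^n + (-1/3)·(-1)^n + (1/2)·(-2)^n.
At n = 12: a_12 = 5461.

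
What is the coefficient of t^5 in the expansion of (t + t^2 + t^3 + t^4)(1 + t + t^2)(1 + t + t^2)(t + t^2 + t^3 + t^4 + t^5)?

(t + t^2 + t^3 + t^4) has coefficients 0,1,1,1,1 for degrees 0…4.
(1 + t + t^2) has coefficients 1,1,1,0,0,0 for degrees 0…5.
Multiplying by (1 + t + t^2) gives running coefficients 1,2,3,2,1,0 for degrees 0…5.
Finally multiplying by (t + t^2 + t^3 + t^4 + t^5), the product of all factors after the first has coefficients 0,1,3,6,8,9 for degrees 0…5.
[t^5] = 1·8 + 1·6 + 1·3 + 1·1 = 18.

18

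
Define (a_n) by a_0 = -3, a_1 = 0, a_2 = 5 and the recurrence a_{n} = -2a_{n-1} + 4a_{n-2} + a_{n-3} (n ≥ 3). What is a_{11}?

The ordinary generating function has denominator 1 + 2t - 4t^2 - t^3.
Iterating the recurrence: a_0,…,a_{11} = -3, 0, 5, -13, 46, -139, 449, -1408, 4473, -14129, 44742, -141527.

-141527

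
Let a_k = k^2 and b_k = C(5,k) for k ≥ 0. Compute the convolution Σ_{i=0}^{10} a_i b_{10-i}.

1840

The convolution is the t^10 coefficient of A(t)B(t).
Σ = 0·0 + 1·0 + 4·0 + 9·0 + 16·0 + 25·1 + 36·5 + 49·10 + 64·10 + 81·5 + 100·1 = 1840.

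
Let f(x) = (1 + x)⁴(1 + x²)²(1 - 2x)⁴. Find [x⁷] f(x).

(1 + x)⁴ has coefficients 1,4,6,4,1 for degrees 0…4.
(1 + x²)² has coefficients 1,0,2,0,1,0,0,0 for degrees 0…7.
Finally multiplying by (1 - 2x)⁴, the product of all factors after the first has coefficients 1,-8,26,-48,65,-72,56,-32 for degrees 0…7.
[x⁷] = 1·(-32) + 4·56 + 6·(-72) + 4·65 + 1·(-48) = -28.

-28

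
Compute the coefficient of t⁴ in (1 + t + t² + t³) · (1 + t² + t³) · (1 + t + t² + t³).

8

(1 + t + t² + t³) has coefficients 1,1,1,1 for degrees 0…3.
(1 + t² + t³) has coefficients 1,0,1,1,0 for degrees 0…4.
Finally multiplying by (1 + t + t² + t³), the product of all factors after the first has coefficients 1,1,2,3,2 for degrees 0…4.
[t⁴] = 1·2 + 1·3 + 1·2 + 1·1 = 8.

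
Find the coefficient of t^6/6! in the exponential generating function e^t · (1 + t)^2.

43

The EGF product rule gives c_6 = Σ_{k_1+k_2=6} C(6; k_1,k_2) · ∏ g_i(k_i), where e^t gives (1)^k; (1+t)^2 gives the falling factorial (2)_k.
g_1(k) for k = 0…6: 1, 1, 1, 1, 1, 1, 1.
g_2(k) for k = 0…6: 1, 2, 2, 0, 0, 0, 0.
c_6 = Σ_k C(6,k)·g_1(k)·g_2(6−k) = 15·1·2 + 6·1·2 + 1·1·1 = 30 + 12 + 1 = 43.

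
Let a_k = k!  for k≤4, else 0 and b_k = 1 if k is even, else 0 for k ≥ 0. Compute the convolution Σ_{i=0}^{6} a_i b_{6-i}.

This is [x^6] in the product of the two ordinary generating functions.
Σ = 1·1 + 1·0 + 2·1 + 6·0 + 24·1 + 0·0 + 0·1 = 27.

27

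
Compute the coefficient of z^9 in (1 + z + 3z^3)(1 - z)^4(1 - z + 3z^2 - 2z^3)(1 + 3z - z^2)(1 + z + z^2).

-186

(1 + z + 3z^3) has coefficients 1,1,0,3 for degrees 0…3.
(1 - z)^4 has coefficients 1,-4,6,-4,1,0,0,0,0,0 for degrees 0…9.
Multiplying by (1 - z + 3z^2 - 2z^3) gives running coefficients 1,-5,13,-24,31,-25,11,-2,0,0 for degrees 0…9.
Multiplying by (1 + 3z - z^2) gives running coefficients 1,-2,-3,20,-54,92,-95,56,-17,2 for degrees 0…9.
Finally multiplying by (1 + z + z^2), the product of all factors after the first has coefficients 1,-1,-4,15,-37,58,-57,53,-56,41 for degrees 0…9.
[z^9] = 1·41 + 1·(-56) + 3·(-57) = -186.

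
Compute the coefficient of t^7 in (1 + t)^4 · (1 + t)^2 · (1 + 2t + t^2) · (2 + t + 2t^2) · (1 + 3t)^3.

17166

(1 + t)^4 has coefficients 1,4,6,4,1 for degrees 0…4.
(1 + t)^2 has coefficients 1,2,1,0,0,0,0,0 for degrees 0…7.
Multiplying by (1 + 2t + t^2) gives running coefficients 1,4,6,4,1,0,0,0 for degrees 0…7.
Multiplying by (2 + t + 2t^2) gives running coefficients 2,9,18,22,18,9,2,0 for degrees 0…7.
Finally multiplying by (1 + 3t)^3, the product of all factors after the first has coefficients 2,27,153,481,945,1251,1163,747 for degrees 0…7.
[t^7] = 1·747 + 4·1163 + 6·1251 + 4·945 + 1·481 = 17166.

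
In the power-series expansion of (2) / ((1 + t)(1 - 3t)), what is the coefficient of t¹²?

Partial fractions give a closed form: a_n = (1/2)·(-1)^n + (3/2)·3^n.
At n = 12: a_12 = 797162.

797162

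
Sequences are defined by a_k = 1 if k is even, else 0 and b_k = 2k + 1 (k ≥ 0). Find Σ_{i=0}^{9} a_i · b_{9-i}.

55

Write out a_i and b_{9-i} for i = 0,…,9 and sum the products.
Σ = 1·19 + 0·17 + 1·15 + 0·13 + 1·11 + 0·9 + 1·7 + 0·5 + 1·3 + 0·1 = 55.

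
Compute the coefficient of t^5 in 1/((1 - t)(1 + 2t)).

-21

Partial fractions give a closed form: a_n = (1/3)·1^n + (2/3)·(-2)^n.
At n = 5: a_5 = -21.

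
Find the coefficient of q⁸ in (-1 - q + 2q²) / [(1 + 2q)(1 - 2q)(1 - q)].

The denominator gives the recurrence a_n = a_(n−1) + 4a_(n−2) − 4a_(n−3) for n ≥ 3; the numerator fixes a_0 = -1, a_1 = -2, a_2 = -4.
Iterating: -1, -2, -4, -8, -16, -32, -64, -128, -256, so a_8 = -256.

-256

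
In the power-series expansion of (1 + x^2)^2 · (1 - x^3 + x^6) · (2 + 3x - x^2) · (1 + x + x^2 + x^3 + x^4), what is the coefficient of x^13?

(1 + x^2)^2 has coefficients 1,0,2,0,1 for degrees 0…4.
(1 - x^3 + x^6) has coefficients 1,0,0,-1,0,0,1,0,0,0,0,0,0,0 for degrees 0…13.
Multiplying by (2 + 3x - x^2) gives running coefficients 2,3,-1,-2,-3,1,2,3,-1,0,0,0,0,0 for degrees 0…13.
Finally multiplying by (1 + x + x^2 + x^3 + x^4), the product of all factors after the first has coefficients 2,5,4,2,-1,-2,-3,1,2,5,4,2,-1,0 for degrees 0…13.
[x^13] = 1·0 + 2·2 + 1·5 = 9.

9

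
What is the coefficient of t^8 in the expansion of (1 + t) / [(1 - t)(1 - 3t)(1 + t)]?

9841

Partial fractions give a closed form: a_n = (-1/2)·1^n + (3/2)·3^n.
At n = 8: a_8 = 9841.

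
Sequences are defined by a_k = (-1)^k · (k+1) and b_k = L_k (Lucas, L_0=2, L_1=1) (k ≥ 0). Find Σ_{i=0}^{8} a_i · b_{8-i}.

The convolution is the x^8 coefficient of A(x)B(x).
Σ = 1·47 − 2·29 + 3·18 − 4·11 + 5·7 − 6·4 + 7·3 − 8·1 + 9·2 = 41.

41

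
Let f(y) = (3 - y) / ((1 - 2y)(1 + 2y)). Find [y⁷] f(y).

-64

The denominator gives the recurrence a_n = 4a_(n−2) for n ≥ 2; the numerator fixes a_0 = 3, a_1 = -1.
Iterating: 3, -1, 12, -4, 48, -16, 192, -64, so a_7 = -64.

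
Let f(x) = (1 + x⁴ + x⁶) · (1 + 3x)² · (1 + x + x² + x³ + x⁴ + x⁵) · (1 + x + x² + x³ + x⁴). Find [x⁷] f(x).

(1 + x⁴ + x⁶) has coefficients 1,0,0,0,1,0,1 for degrees 0…6.
(1 + 3x)² has coefficients 1,6,9,0,0,0,0,0 for degrees 0…7.
Multiplying by (1 + x + x² + x³ + x⁴ + x⁵) gives running coefficients 1,7,16,16,16,16,15,9 for degrees 0…7.
Finally multiplying by (1 + x + x² + x³ + x⁴), the product of all factors after the first has coefficients 1,8,24,40,56,71,79,72 for degrees 0…7.
[x⁷] = 1·72 + 1·40 + 1·8 = 120.

120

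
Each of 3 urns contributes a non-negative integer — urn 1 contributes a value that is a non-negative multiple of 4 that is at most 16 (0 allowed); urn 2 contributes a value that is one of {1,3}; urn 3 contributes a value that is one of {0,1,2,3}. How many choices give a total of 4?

The generating function for the choices is (1 + y⁴ + y⁸ + y¹² + y¹⁶)·(y + y³)·(1 + y + y² + y³); the count is [y⁴].
(1 + y⁴ + y⁸ + y¹² + y¹⁶) has coefficients 1,0,0,0,1 for degrees 0…4.
(y + y³) has coefficients 0,1,0,1,0 for degrees 0…4.
Finally multiplying by (1 + y + y² + y³), the product of all factors after the first has coefficients 0,1,1,2,2 for degrees 0…4.
[y⁴] = 1·2 + 1·0 = 2.

2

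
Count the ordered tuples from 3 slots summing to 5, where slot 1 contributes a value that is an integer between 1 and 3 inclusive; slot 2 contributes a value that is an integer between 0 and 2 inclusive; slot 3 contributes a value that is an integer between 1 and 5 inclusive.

The generating function for the choices is (z + z² + z³)·(1 + z + z²)·(z + z² + z³ + z⁴ + z⁵); the count is [z⁵].
(z + z² + z³) has coefficients 0,1,1,1 for degrees 0…3.
(1 + z + z²) has coefficients 1,1,1,0,0,0 for degrees 0…5.
Finally multiplying by (z + z² + z³ + z⁴ + z⁵), the product of all factors after the first has coefficients 0,1,2,3,3,3 for degrees 0…5.
[z⁵] = 1·3 + 1·3 + 1·2 = 8.

8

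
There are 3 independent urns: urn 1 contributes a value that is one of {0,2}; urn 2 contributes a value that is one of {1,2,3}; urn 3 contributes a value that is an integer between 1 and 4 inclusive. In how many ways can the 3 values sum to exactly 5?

5

The generating function for the choices is (1 + y^2)·(y + y^2 + y^3)·(y + y^2 + y^3 + y^4); the count is [y^5].
(1 + y^2) has coefficients 1,0,1 for degrees 0…2.
(y + y^2 + y^3) has coefficients 0,1,1,1,0,0 for degrees 0…5.
Finally multiplying by (y + y^2 + y^3 + y^4), the product of all factors after the first has coefficients 0,0,1,2,3,3 for degrees 0…5.
[y^5] = 1·3 + 1·2 = 5.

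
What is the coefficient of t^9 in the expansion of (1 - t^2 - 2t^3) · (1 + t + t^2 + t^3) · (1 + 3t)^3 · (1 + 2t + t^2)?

(1 - t^2 - 2t^3) has coefficients 1,0,-1,-2 for degrees 0…3.
(1 + t + t^2 + t^3) has coefficients 1,1,1,1,0,0,0,0,0,0 for degrees 0…9.
Multiplying by (1 + 3t)^3 gives running coefficients 1,10,37,64,63,54,27,0,0,0 for degrees 0…9.
Finally multiplying by (1 + 2t + t^2), the product of all factors after the first has coefficients 1,12,58,148,228,244,198,108,27,0 for degrees 0…9.
[t^9] = 1·0 − 1·108 − 2·198 = -504.

-504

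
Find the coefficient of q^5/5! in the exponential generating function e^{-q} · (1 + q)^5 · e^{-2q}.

The EGF product rule gives c_5 = Σ_{k_1+k_2+k_3=5} C(5; k_1,k_2,k_3) · ∏ g_i(k_i), where e^{-q} gives (-1)^k; (1+q)^5 gives the falling factorial (5)_k; e^{-2q} gives (-2)^k.
g_1(k) for k = 0…5: 1, -1, 1, -1, 1, -1.
g_2(k) for k = 0…5: 1, 5, 20, 60, 120, 120.
g_3(k) for k = 0…5: 1, -2, 4, -8, 16, -32.
First combine the last two factors: h(k) = Σ_j C(k,j)·g_2(j)·g_3(k−j) for k = 0…5: 1, 3, 4, -8, -24, 88.
c_5 = Σ_k C(5,k)·g_1(k)·h(5−k) = 1·1·88 + 5·(-1)·(-24) + 10·1·(-8) + 10·(-1)·4 + 5·1·3 + 1·(-1)·1 = 88 + 120 − 80 − 40 + 15 − 1 = 102.

102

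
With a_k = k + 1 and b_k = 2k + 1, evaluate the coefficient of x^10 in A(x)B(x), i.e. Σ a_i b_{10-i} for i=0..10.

506

Write out a_i and b_{10-i} for i = 0,…,10 and sum the products.
Σ = 1·21 + 2·19 + 3·17 + 4·15 + 5·13 + 6·11 + 7·9 + 8·7 + 9·5 + 10·3 + 11·1 = 506.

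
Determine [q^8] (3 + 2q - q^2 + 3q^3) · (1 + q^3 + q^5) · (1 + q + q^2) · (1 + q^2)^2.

32

(3 + 2q - q^2 + 3q^3) has coefficients 3,2,-1,3 for degrees 0…3.
(1 + q^3 + q^5) has coefficients 1,0,0,1,0,1,0,0,0 for degrees 0…8.
Multiplying by (1 + q + q^2) gives running coefficients 1,1,1,1,1,2,1,1,0 for degrees 0…8.
Finally multiplying by (1 + q^2)^2, the product of all factors after the first has coefficients 1,1,3,3,4,5,4,6,3 for degrees 0…8.
[q^8] = 3·3 + 2·6 − 1·4 + 3·5 = 32.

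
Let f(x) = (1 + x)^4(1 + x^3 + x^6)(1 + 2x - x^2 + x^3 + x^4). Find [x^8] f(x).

(1 + x)^4 has coefficients 1,4,6,4,1 for degrees 0…4.
(1 + x^3 + x^6) has coefficients 1,0,0,1,0,0,1,0,0 for degrees 0…8.
Finally multiplying by (1 + 2x - x^2 + x^3 + x^4), the product of all factors after the first has coefficients 1,2,-1,2,3,-1,2,3,-1 for degrees 0…8.
[x^8] = 1·(-1) + 4·3 + 6·2 + 4·(-1) + 1·3 = 22.

22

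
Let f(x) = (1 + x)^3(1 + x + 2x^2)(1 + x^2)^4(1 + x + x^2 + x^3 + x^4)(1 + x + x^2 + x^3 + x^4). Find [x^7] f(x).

814

(1 + x)^3 has coefficients 1,3,3,1 for degrees 0…3.
(1 + x + 2x^2) has coefficients 1,1,2,0,0,0,0,0 for degrees 0…7.
Multiplying by (1 + x^2)^4 gives running coefficients 1,1,6,4,14,6,16,4 for degrees 0…7.
Multiplying by (1 + x + x^2 + x^3 + x^4) gives running coefficients 1,2,8,12,26,31,46,44 for degrees 0…7.
Finally multiplying by (1 + x + x^2 + x^3 + x^4), the product of all factors after the first has coefficients 1,3,11,23,49,79,123,159 for degrees 0…7.
[x^7] = 1·159 + 3·123 + 3·79 + 1·49 = 814.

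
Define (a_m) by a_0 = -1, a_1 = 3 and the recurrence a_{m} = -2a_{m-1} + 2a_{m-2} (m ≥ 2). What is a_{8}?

The ordinary generating function has denominator 1 + 2t - 2t^2.
Iterating the recurrence: a_0,…,a_{8} = -1, 3, -8, 22, -60, 164, -448, 1224, -3344.

-3344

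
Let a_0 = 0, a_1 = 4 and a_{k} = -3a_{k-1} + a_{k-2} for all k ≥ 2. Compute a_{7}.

The ordinary generating function has denominator 1 + 3x - x^2.
Iterating the recurrence: a_0,…,a_{7} = 0, 4, -12, 40, -132, 436, -1440, 4756.

4756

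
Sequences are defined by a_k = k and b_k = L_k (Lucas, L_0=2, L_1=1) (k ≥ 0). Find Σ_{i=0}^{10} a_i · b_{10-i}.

Write out a_i and b_{10-i} for i = 0,…,10 and sum the products.
Σ = 0·123 + 1·76 + 2·47 + 3·29 + 4·18 + 5·11 + 6·7 + 7·4 + 8·3 + 9·1 + 10·2 = 507.

507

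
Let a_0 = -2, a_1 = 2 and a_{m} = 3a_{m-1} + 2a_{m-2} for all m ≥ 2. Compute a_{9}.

19610

The ordinary generating function has denominator 1 - 3z - 2z^2.
Iterating the recurrence: a_0,…,a_{9} = -2, 2, 2, 10, 34, 122, 434, 1546, 5506, 19610.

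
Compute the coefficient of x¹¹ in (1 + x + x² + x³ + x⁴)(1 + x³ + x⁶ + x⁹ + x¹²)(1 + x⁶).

(1 + x + x² + x³ + x⁴) has coefficients 1,1,1,1,1 for degrees 0…4.
(1 + x³ + x⁶ + x⁹ + x¹²) has coefficients 1,0,0,1,0,0,1,0,0,1,0,0 for degrees 0…11.
Finally multiplying by (1 + x⁶), the product of all factors after the first has coefficients 1,0,0,1,0,0,2,0,0,2,0,0 for degrees 0…11.
[x¹¹] = 1·0 + 1·0 + 1·2 + 1·0 + 1·0 = 2.

2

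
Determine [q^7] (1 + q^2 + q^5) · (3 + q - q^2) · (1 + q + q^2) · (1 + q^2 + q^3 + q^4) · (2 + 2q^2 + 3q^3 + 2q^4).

125

(1 + q^2 + q^5) has coefficients 1,0,1,0,0,1 for degrees 0…5.
(3 + q - q^2) has coefficients 3,1,-1,0,0,0,0,0 for degrees 0…7.
Multiplying by (1 + q + q^2) gives running coefficients 3,4,3,0,-1,0,0,0 for degrees 0…7.
Multiplying by (1 + q^2 + q^3 + q^4) gives running coefficients 3,4,6,7,9,7,2,-1 for degrees 0…7.
Finally multiplying by (2 + 2q^2 + 3q^3 + 2q^4), the product of all factors after the first has coefficients 6,8,18,31,48,54,55,53 for degrees 0…7.
[q^7] = 1·53 + 1·54 + 1·18 = 125.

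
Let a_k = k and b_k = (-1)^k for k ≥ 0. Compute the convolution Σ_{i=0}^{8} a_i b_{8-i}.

This is [x^8] in the product of the two ordinary generating functions.
Σ = 0·1 + 1·(-1) + 2·1 + 3·(-1) + 4·1 + 5·(-1) + 6·1 + 7·(-1) + 8·1 = 4.

4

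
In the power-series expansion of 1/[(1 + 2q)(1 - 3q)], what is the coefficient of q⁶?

463

Partial fractions give a closed form: a_n = (2/5)·(-2)^n + (3/5)·3^n.
At n = 6: a_6 = 463.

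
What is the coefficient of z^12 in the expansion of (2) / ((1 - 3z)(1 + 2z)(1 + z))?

484850

The denominator gives the recurrence a_n = 7a_(n−2) + 6a_(n−3) for n ≥ 3; the numerator fixes a_0 = 2, a_1 = 0, a_2 = 14.
Iterating: 2, 0, 14, 12, 98, 168, 758, 1764, 6314, 16896, 54782, 156156, 484850, so a_12 = 484850.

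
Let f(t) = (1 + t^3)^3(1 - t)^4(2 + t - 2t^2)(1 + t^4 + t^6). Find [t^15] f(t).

45

(1 + t^3)^3 has coefficients 1,0,0,3,0,0,3,0,0,1 for degrees 0…9.
(1 - t)^4 has coefficients 1,-4,6,-4,1,0,0,0,0,0,0,0,0,0,0,0 for degrees 0…15.
Multiplying by (2 + t - 2t^2) gives running coefficients 2,-7,6,6,-14,9,-2,0,0,0,0,0,0,0,0,0 for degrees 0…15.
Finally multiplying by (1 + t^4 + t^6), the product of all factors after the first has coefficients 2,-7,6,6,-12,2,6,-1,-8,15,-16,9,-2,0,0,0 for degrees 0…15.
[t^15] = 1·0 + 3·(-2) + 3·15 + 1·6 = 45.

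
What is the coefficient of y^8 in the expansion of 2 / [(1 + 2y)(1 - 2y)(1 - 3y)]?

23210

Partial fractions give a closed form: a_n = (2/5)·(-2)^n + (-2)·2^n + (18/5)·3^n.
At n = 8: a_8 = 23210.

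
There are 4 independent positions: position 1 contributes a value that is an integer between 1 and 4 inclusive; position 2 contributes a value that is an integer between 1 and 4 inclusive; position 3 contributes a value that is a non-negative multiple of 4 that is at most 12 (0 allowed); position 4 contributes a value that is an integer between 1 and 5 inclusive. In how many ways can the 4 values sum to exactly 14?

The generating function for the choices is (q + q^2 + q^3 + q^4)·(q + q^2 + q^3 + q^4)·(1 + q^4 + q^8 + q^12)·(q + q^2 + q^3 + q^4 + q^5); the count is [q^14].
(q + q^2 + q^3 + q^4) has coefficients 0,1,1,1,1 for degrees 0…4.
(q + q^2 + q^3 + q^4) has coefficients 0,1,1,1,1,0,0,0,0,0,0,0,0,0,0 for degrees 0…14.
Multiplying by (1 + q^4 + q^8 + q^12) gives running coefficients 0,1,1,1,1,1,1,1,1,1,1,1,1,1,1 for degrees 0…14.
Finally multiplying by (q + q^2 + q^3 + q^4 + q^5), the product of all factors after the first has coefficients 0,0,1,2,3,4,5,5,5,5,5,5,5,5,5 for degrees 0…14.
[q^14] = 1·5 + 1·5 + 1·5 + 1·5 = 20.

20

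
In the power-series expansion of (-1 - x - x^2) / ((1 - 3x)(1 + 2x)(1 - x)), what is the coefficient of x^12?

Partial fractions give a closed form: a_n = (-13/10)·3^n + (-1/5)·(-2)^n + (1/2)·1^n.
At n = 12: a_12 = -691692.

-691692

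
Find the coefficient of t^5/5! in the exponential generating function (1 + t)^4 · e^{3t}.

The EGF product rule gives c_5 = Σ_{k_1+k_2=5} C(5; k_1,k_2) · ∏ g_i(k_i), where (1+t)^4 gives the falling factorial (4)_k; e^{3t} gives (3)^k.
g_1(k) for k = 0…5: 1, 4, 12, 24, 24, 0.
g_2(k) for k = 0…5: 1, 3, 9, 27, 81, 243.
c_5 = Σ_k C(5,k)·g_1(k)·g_2(5−k) = 1·1·243 + 5·4·81 + 10·12·27 + 10·24·9 + 5·24·3 = 243 + 1620 + 3240 + 2160 + 360 = 7623.

7623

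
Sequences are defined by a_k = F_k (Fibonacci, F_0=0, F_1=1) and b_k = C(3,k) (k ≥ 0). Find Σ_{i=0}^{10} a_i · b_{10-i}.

The convolution is the t^10 coefficient of A(t)B(t).
Σ = 0·0 + 1·0 + 1·0 + 2·0 + 3·0 + 5·0 + 8·0 + 13·1 + 21·3 + 34·3 + 55·1 = 233.

233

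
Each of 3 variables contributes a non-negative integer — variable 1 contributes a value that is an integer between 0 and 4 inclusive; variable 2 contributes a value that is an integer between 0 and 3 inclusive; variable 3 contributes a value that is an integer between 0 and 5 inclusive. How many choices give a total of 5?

17

The generating function for the choices is (1 + q + q^2 + q^3 + q^4)·(1 + q + q^2 + q^3)·(1 + q + q^2 + q^3 + q^4 + q^5); the count is [q^5].
(1 + q + q^2 + q^3 + q^4) has coefficients 1,1,1,1,1 for degrees 0…4.
(1 + q + q^2 + q^3) has coefficients 1,1,1,1,0,0 for degrees 0…5.
Finally multiplying by (1 + q + q^2 + q^3 + q^4 + q^5), the product of all factors after the first has coefficients 1,2,3,4,4,4 for degrees 0…5.
[q^5] = 1·4 + 1·4 + 1·4 + 1·3 + 1·2 = 17.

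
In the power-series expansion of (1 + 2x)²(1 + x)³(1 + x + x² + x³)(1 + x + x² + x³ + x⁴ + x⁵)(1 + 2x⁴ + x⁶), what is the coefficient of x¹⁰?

814

(1 + 2x)² has coefficients 1,4,4 for degrees 0…2.
(1 + x)³ has coefficients 1,3,3,1,0,0,0,0,0,0,0 for degrees 0…10.
Multiplying by (1 + x + x² + x³) gives running coefficients 1,4,7,8,7,4,1,0,0,0,0 for degrees 0…10.
Multiplying by (1 + x + x² + x³ + x⁴ + x⁵) gives running coefficients 1,5,12,20,27,31,31,27,20,12,5 for degrees 0…10.
Finally multiplying by (1 + 2x⁴ + x⁶), the product of all factors after the first has coefficients 1,5,12,20,29,41,56,72,86,94,94 for degrees 0…10.
[x¹⁰] = 1·94 + 4·94 + 4·86 = 814.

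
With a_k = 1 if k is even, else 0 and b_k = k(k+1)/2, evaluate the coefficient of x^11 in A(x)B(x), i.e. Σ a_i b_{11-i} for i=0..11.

Write out a_i and b_{11-i} for i = 0,…,11 and sum the products.
Σ = 1·66 + 0·55 + 1·45 + 0·36 + 1·28 + 0·21 + 1·15 + 0·10 + 1·6 + 0·3 + 1·1 + 0·0 = 161.

161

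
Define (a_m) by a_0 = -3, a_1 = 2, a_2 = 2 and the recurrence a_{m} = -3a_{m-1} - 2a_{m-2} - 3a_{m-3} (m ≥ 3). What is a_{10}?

-1789

The ordinary generating function has denominator 1 + 3z + 2z^2 + 3z^3.
Iterating the recurrence: a_0,…,a_{10} = -3, 2, 2, -1, -7, 17, -34, 89, -250, 674, -1789.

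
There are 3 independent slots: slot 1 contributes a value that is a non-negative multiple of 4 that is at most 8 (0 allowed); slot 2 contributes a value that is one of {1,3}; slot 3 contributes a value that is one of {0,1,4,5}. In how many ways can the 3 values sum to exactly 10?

The generating function for the choices is (1 + z^4 + z^8)·(z + z^3)·(1 + z + z^4 + z^5); the count is [z^10].
(1 + z^4 + z^8) has coefficients 1,0,0,0,1,0,0,0,1 for degrees 0…8.
(z + z^3) has coefficients 0,1,0,1,0,0,0,0,0,0,0 for degrees 0…10.
Finally multiplying by (1 + z + z^4 + z^5), the product of all factors after the first has coefficients 0,1,1,1,1,1,1,1,1,0,0 for degrees 0…10.
[z^10] = 1·0 + 1·1 + 1·1 = 2.

2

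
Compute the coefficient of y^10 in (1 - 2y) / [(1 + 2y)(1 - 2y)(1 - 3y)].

35839

Partial fractions give a closed form: a_n = (2/5)·(-2)^n + (3/5)·3^n.
At n = 10: a_10 = 35839.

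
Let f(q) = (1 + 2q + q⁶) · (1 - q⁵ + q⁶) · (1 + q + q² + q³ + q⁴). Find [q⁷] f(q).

(1 + 2q + q⁶) has coefficients 1,2,0,0,0,0,1 for degrees 0…6.
(1 - q⁵ + q⁶) has coefficients 1,0,0,0,0,-1,1,0 for degrees 0…7.
Finally multiplying by (1 + q + q² + q³ + q⁴), the product of all factors after the first has coefficients 1,1,1,1,1,-1,0,0 for degrees 0…7.
[q⁷] = 1·0 + 2·0 + 1·1 = 1.

1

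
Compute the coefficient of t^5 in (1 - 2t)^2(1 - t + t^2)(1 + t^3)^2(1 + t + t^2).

6

(1 - 2t)^2 has coefficients 1,-4,4 for degrees 0…2.
(1 - t + t^2) has coefficients 1,-1,1,0,0,0 for degrees 0…5.
Multiplying by (1 + t^3)^2 gives running coefficients 1,-1,1,2,-2,2 for degrees 0…5.
Finally multiplying by (1 + t + t^2), the product of all factors after the first has coefficients 1,0,1,2,1,2 for degrees 0…5.
[t^5] = 1·2 − 4·1 + 4·2 = 6.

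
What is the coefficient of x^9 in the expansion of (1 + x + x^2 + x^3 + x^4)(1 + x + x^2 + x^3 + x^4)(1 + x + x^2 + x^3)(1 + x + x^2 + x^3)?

46

(1 + x + x^2 + x^3 + x^4) has coefficients 1,1,1,1,1 for degrees 0…4.
(1 + x + x^2 + x^3 + x^4) has coefficients 1,1,1,1,1,0,0,0,0,0 for degrees 0…9.
Multiplying by (1 + x + x^2 + x^3) gives running coefficients 1,2,3,4,4,3,2,1,0,0 for degrees 0…9.
Finally multiplying by (1 + x + x^2 + x^3), the product of all factors after the first has coefficients 1,3,6,10,13,14,13,10,6,3 for degrees 0…9.
[x^9] = 1·3 + 1·6 + 1·10 + 1·13 + 1·14 = 46.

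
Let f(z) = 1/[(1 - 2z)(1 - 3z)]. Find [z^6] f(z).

The denominator gives the recurrence a_n = 5a_(n−1) − 6a_(n−2) for n ≥ 2; the numerator fixes a_0 = 1, a_1 = 5.
Iterating: 1, 5, 19, 65, 211, 665, 2059, so a_6 = 2059.

2059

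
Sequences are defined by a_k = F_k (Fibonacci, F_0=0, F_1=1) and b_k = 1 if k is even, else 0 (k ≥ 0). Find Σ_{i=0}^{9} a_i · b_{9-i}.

Write out a_i and b_{9-i} for i = 0,…,9 and sum the products.
Σ = 0·0 + 1·1 + 1·0 + 2·1 + 3·0 + 5·1 + 8·0 + 13·1 + 21·0 + 34·1 = 55.

55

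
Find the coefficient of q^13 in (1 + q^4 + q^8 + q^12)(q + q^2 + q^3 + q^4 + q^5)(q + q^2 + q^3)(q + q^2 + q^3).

12

(1 + q^4 + q^8 + q^12) has coefficients 1,0,0,0,1,0,0,0,1,0,0,0,1 for degrees 0…12.
(q + q^2 + q^3 + q^4 + q^5) has coefficients 0,1,1,1,1,1,0,0,0,0,0,0,0,0 for degrees 0…13.
Multiplying by (q + q^2 + q^3) gives running coefficients 0,0,1,2,3,3,3,2,1,0,0,0,0,0 for degrees 0…13.
Finally multiplying by (q + q^2 + q^3), the product of all factors after the first has coefficients 0,0,0,1,3,6,8,9,8,6,3,1,0,0 for degrees 0…13.
[q^13] = 1·0 + 1·6 + 1·6 + 1·0 = 12.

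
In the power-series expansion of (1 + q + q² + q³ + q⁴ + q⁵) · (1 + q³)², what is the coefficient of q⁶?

(1 + q + q² + q³ + q⁴ + q⁵) has coefficients 1,1,1,1,1,1 for degrees 0…5.
(1 + q³)² has coefficients 1,0,0,2,0,0,1 for degrees 0…6.
[q⁶] = 1·1 + 1·0 + 1·0 + 1·2 + 1·0 + 1·0 = 3.

3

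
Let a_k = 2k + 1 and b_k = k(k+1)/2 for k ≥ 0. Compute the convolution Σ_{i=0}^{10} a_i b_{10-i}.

1210

Write out a_i and b_{10-i} for i = 0,…,10 and sum the products.
Σ = 1·55 + 3·45 + 5·36 + 7·28 + 9·21 + 11·15 + 13·10 + 15·6 + 17·3 + 19·1 + 21·0 = 1210.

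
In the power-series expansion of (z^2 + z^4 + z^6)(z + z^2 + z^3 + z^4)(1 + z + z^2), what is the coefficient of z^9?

(z^2 + z^4 + z^6) has coefficients 0,0,1,0,1,0,1 for degrees 0…6.
(z + z^2 + z^3 + z^4) has coefficients 0,1,1,1,1,0,0,0,0,0 for degrees 0…9.
Finally multiplying by (1 + z + z^2), the product of all factors after the first has coefficients 0,1,2,3,3,2,1,0,0,0 for degrees 0…9.
[z^9] = 1·0 + 1·2 + 1·3 = 5.

5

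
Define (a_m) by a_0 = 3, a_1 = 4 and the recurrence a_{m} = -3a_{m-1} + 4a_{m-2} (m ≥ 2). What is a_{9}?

The ordinary generating function has denominator 1 + 3t - 4t^2.
Iterating the recurrence: a_0,…,a_{9} = 3, 4, 0, 16, -48, 208, -816, 3280, -13104, 52432.

52432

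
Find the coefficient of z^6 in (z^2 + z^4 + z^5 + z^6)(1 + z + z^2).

3

(z^2 + z^4 + z^5 + z^6) has coefficients 0,0,1,0,1,1,1 for degrees 0…6.
(1 + z + z^2) has coefficients 1,1,1,0,0,0,0 for degrees 0…6.
[z^6] = 1·0 + 1·1 + 1·1 + 1·1 = 3.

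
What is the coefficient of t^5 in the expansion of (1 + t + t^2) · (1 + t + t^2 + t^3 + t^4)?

2

(1 + t + t^2) has coefficients 1,1,1 for degrees 0…2.
(1 + t + t^2 + t^3 + t^4) has coefficients 1,1,1,1,1,0 for degrees 0…5.
[t^5] = 1·0 + 1·1 + 1·1 = 2.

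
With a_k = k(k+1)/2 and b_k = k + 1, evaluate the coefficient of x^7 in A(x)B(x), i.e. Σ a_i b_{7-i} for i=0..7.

210

The convolution is the x^7 coefficient of A(x)B(x).
Σ = 0·8 + 1·7 + 3·6 + 6·5 + 10·4 + 15·3 + 21·2 + 28·1 = 210.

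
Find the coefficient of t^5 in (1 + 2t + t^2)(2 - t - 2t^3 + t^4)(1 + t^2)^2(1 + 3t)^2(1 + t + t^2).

(1 + 2t + t^2) has coefficients 1,2,1 for degrees 0…2.
(2 - t - 2t^3 + t^4) has coefficients 2,-1,0,-2,1,0 for degrees 0…5.
Multiplying by (1 + t^2)^2 gives running coefficients 2,-1,4,-4,3,-5 for degrees 0…5.
Multiplying by (1 + 3t)^2 gives running coefficients 2,11,16,11,15,-23 for degrees 0…5.
Finally multiplying by (1 + t + t^2), the product of all factors after the first has coefficients 2,13,29,38,42,3 for degrees 0…5.
[t^5] = 1·3 + 2·42 + 1·38 = 125.

125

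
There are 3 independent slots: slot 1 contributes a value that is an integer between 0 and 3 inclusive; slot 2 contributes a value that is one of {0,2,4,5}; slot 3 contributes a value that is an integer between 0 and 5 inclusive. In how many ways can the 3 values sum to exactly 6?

12

The generating function for the choices is (1 + q + q^2 + q^3)·(1 + q^2 + q^4 + q^5)·(1 + q + q^2 + q^3 + q^4 + q^5); the count is [q^6].
(1 + q + q^2 + q^3) has coefficients 1,1,1,1 for degrees 0…3.
(1 + q^2 + q^4 + q^5) has coefficients 1,0,1,0,1,1,0 for degrees 0…6.
Finally multiplying by (1 + q + q^2 + q^3 + q^4 + q^5), the product of all factors after the first has coefficients 1,1,2,2,3,4,3 for degrees 0…6.
[q^6] = 1·3 + 1·4 + 1·3 + 1·2 = 12.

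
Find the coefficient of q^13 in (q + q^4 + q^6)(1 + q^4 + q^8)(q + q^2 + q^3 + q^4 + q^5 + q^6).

4

(q + q^4 + q^6) has coefficients 0,1,0,0,1,0,1 for degrees 0…6.
(1 + q^4 + q^8) has coefficients 1,0,0,0,1,0,0,0,1,0,0,0,0,0 for degrees 0…13.
Finally multiplying by (q + q^2 + q^3 + q^4 + q^5 + q^6), the product of all factors after the first has coefficients 0,1,1,1,1,2,2,1,1,2,2,1,1,1 for degrees 0…13.
[q^13] = 1·1 + 1·2 + 1·1 = 4.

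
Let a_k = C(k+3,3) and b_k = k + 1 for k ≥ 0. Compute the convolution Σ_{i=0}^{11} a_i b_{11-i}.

Write out a_i and b_{11-i} for i = 0,…,11 and sum the products.
Σ = 1·12 + 4·11 + 10·10 + 20·9 + 35·8 + 56·7 + 84·6 + 120·5 + 165·4 + 220·3 + 286·2 + 364·1 = 4368.

4368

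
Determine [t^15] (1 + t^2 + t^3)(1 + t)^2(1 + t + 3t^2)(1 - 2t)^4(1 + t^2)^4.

155

(1 + t^2 + t^3) has coefficients 1,0,1,1 for degrees 0…3.
(1 + t)^2 has coefficients 1,2,1,0,0,0,0,0,0,0,0,0,0,0,0,0 for degrees 0…15.
Multiplying by (1 + t + 3t^2) gives running coefficients 1,3,6,7,3,0,0,0,0,0,0,0,0,0,0,0 for degrees 0…15.
Multiplying by (1 - 2t)^4 gives running coefficients 1,-5,6,-1,11,0,-56,16,48,0,0,0,0,0,0,0 for degrees 0…15.
Finally multiplying by (1 + t^2)^4, the product of all factors after the first has coefficients 1,-5,10,-21,41,-34,28,-10,-85,55,-94,95,75,64,136,16 for degrees 0…15.
[t^15] = 1·16 + 1·64 + 1·75 = 155.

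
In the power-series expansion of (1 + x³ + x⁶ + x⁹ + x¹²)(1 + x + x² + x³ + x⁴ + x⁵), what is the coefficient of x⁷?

2

(1 + x³ + x⁶ + x⁹ + x¹²) has coefficients 1,0,0,1,0,0,1,0 for degrees 0…7.
(1 + x + x² + x³ + x⁴ + x⁵) has coefficients 1,1,1,1,1,1,0,0 for degrees 0…7.
[x⁷] = 1·0 + 1·1 + 1·1 = 2.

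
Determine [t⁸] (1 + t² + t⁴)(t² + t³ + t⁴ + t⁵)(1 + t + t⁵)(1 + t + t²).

(1 + t² + t⁴) has coefficients 1,0,1,0,1 for degrees 0…4.
(t² + t³ + t⁴ + t⁵) has coefficients 0,0,1,1,1,1,0,0,0 for degrees 0…8.
Multiplying by (1 + t + t⁵) gives running coefficients 0,0,1,2,2,2,1,1,1 for degrees 0…8.
Finally multiplying by (1 + t + t²), the product of all factors after the first has coefficients 0,0,1,3,5,6,5,4,3 for degrees 0…8.
[t⁸] = 1·3 + 1·5 + 1·5 = 13.

13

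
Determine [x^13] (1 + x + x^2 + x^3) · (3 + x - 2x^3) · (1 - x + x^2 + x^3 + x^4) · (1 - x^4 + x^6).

5

(1 + x + x^2 + x^3) has coefficients 1,1,1,1 for degrees 0…3.
(3 + x - 2x^3) has coefficients 3,1,0,-2,0,0,0,0,0,0,0,0,0,0 for degrees 0…13.
Multiplying by (1 - x + x^2 + x^3 + x^4) gives running coefficients 3,-2,2,2,6,-1,-2,-2,0,0,0,0,0,0 for degrees 0…13.
Finally multiplying by (1 - x^4 + x^6), the product of all factors after the first has coefficients 3,-2,2,2,3,1,-1,-6,-4,3,8,1,-2,-2 for degrees 0…13.
[x^13] = 1·(-2) + 1·(-2) + 1·1 + 1·8 = 5.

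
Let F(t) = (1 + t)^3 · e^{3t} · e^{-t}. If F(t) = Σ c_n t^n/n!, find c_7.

The EGF product rule gives c_7 = Σ_{k_1+k_2+k_3=7} C(7; k_1,k_2,k_3) · ∏ g_i(k_i), where (1+t)^3 gives the falling factorial (3)_k; e^{3t} gives (3)^k; e^{-t} gives (-1)^k.
g_1(k) for k = 0…7: 1, 3, 6, 6, 0, 0, 0, 0.
g_2(k) for k = 0…7: 1, 3, 9, 27, 81, 243, 729, 2187.
g_3(k) for k = 0…7: 1, -1, 1, -1, 1, -1, 1, -1.
First combine the last two factors: h(k) = Σ_j C(k,j)·g_2(j)·g_3(k−j) for k = 0…7: 1, 2, 4, 8, 16, 32, 64, 128.
c_7 = Σ_k C(7,k)·g_1(k)·h(7−k) = 1·1·128 + 7·3·64 + 21·6·32 + 35·6·16 = 128 + 1344 + 4032 + 3360 = 8864.

8864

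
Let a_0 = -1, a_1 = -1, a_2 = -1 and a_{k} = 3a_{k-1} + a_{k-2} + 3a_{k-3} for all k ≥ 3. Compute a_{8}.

The ordinary generating function has denominator 1 - 3t - t^2 - 3t^3.
Iterating the recurrence: a_0,…,a_{8} = -1, -1, -1, -7, -25, -85, -301, -1063, -3745.

-3745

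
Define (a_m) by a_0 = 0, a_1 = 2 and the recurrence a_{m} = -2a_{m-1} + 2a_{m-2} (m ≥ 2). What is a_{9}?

4896

The ordinary generating function has denominator 1 + 2x - 2x^2.
Iterating the recurrence: a_0,…,a_{9} = 0, 2, -4, 12, -32, 88, -240, 656, -1792, 4896.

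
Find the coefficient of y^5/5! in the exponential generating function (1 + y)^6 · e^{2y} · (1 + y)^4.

117472

The EGF product rule gives c_5 = Σ_{k_1+k_2+k_3=5} C(5; k_1,k_2,k_3) · ∏ g_i(k_i), where (1+y)^6 gives the falling factorial (6)_k; e^{2y} gives (2)^k; (1+y)^4 gives the falling factorial (4)_k.
g_1(k) for k = 0…5: 1, 6, 30, 120, 360, 720.
g_2(k) for k = 0…5: 1, 2, 4, 8, 16, 32.
g_3(k) for k = 0…5: 1, 4, 12, 24, 24, 0.
First combine the last two factors: h(k) = Σ_j C(k,j)·g_2(j)·g_3(k−j) for k = 0…5: 1, 6, 32, 152, 648, 2512.
c_5 = Σ_k C(5,k)·g_1(k)·h(5−k) = 1·1·2512 + 5·6·648 + 10·30·152 + 10·120·32 + 5·360·6 + 1·720·1 = 2512 + 19440 + 45600 + 38400 + 10800 + 720 = 117472.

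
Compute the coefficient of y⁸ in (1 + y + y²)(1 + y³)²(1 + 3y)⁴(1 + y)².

1873

(1 + y + y²) has coefficients 1,1,1 for degrees 0…2.
(1 + y³)² has coefficients 1,0,0,2,0,0,1,0,0 for degrees 0…8.
Multiplying by (1 + 3y)⁴ gives running coefficients 1,12,54,110,105,108,217,174,54 for degrees 0…8.
Finally multiplying by (1 + y)², the product of all factors after the first has coefficients 1,14,79,230,379,428,538,716,619 for degrees 0…8.
[y⁸] = 1·619 + 1·716 + 1·538 = 1873.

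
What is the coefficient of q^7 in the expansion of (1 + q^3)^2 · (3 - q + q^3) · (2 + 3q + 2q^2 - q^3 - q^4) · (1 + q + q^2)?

16

(1 + q^3)^2 has coefficients 1,0,0,2,0,0,1 for degrees 0…6.
(3 - q + q^3) has coefficients 3,-1,0,1,0,0,0,0 for degrees 0…7.
Multiplying by (2 + 3q + 2q^2 - q^3 - q^4) gives running coefficients 6,7,3,-3,1,3,-1,-1 for degrees 0…7.
Finally multiplying by (1 + q + q^2), the product of all factors after the first has coefficients 6,13,16,7,1,1,3,1 for degrees 0…7.
[q^7] = 1·1 + 2·1 + 1·13 = 16.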